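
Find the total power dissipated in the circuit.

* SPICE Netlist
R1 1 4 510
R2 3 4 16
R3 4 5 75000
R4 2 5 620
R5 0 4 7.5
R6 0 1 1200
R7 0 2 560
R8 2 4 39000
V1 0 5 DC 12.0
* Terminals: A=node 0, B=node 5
Nodal analysis, taking node 5 as the 0 V reference.
Source V1 fixes V_0 = 12 V.
KCL at each unknown node (sum of currents leaving = 0; resistances in Ω):
  Node 1: (V_1 - V_4)/510 + (V_1 - 12)/1200 = 0
  Node 2: (V_2 - 0)/620 + (V_2 - 12)/560 + (V_2 - V_4)/39000 = 0
  Node 3: (V_3 - V_4)/16 = 0
  Node 4: (V_4 - V_1)/510 + (V_4 - V_3)/16 + (V_4 - 0)/75000 + (V_4 - 12)/7.5 + (V_4 - V_2)/39000 = 0
Collecting terms (coefficients in siemens):
  0.002794·V_1 - 0.001961·V_4 = 0.01
  0.003424·V_2 - 0.00002564·V_4 = 0.02143
  0.0625·V_3 - 0.0625·V_4 = 0
  0.1978·V_4 - 0.001961·V_1 - 0.00002564·V_2 - 0.0625·V_3 = 1.6
Solving these 4 simultaneous equations (Gaussian elimination) gives:
  V_1 = 12 V, V_2 = 6.348 V, V_3 = 12 V, V_4 = 12 V
Power in each resistor, P = (ΔV)²/R:
  P_R1 = (12 - 12)²/510 = 0.0000000009037 W
  P_R2 = (12 - 12)²/16 = 0 W
  P_R3 = (12 - 0)²/75000 = 0.001919 W
  P_R4 = (6.348 - 0)²/620 = 0.06499 W
  P_R5 = (12 - 12)²/7.5 = 0.0000006909 W
  P_R6 = (12 - 12)²/1200 = 0.000000002126 W
  P_R7 = (12 - 6.348)²/560 = 0.05705 W
  P_R8 = (6.348 - 12)²/39000 = 0.0008185 W
P_total = P_R1 + P_R2 + P_R3 + P_R4 + P_R5 + P_R6 + P_R7 + P_R8 = 0.1248 W

Final answer: 0.1248 W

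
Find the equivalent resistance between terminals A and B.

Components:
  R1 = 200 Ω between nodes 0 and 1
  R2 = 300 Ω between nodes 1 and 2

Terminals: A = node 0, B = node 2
Reduce the network between node 0 (A) and node 2 (B) by series/parallel combination:
  Rs1 = R1 + R2 (series, joined only at node 1) = 200 + 300 = 500 Ω
R_eq = 500 Ω

Final answer: 500 Ω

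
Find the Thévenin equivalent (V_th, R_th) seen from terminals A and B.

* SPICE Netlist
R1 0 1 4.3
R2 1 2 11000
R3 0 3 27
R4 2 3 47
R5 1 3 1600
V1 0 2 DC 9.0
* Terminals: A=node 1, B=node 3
Step 1 — V_th is the open-circuit voltage V_A - V_B (nothing connected across the terminals).
Nodal analysis, taking node 2 as the 0 V reference.
Source V1 fixes V_0 = 9 V.
KCL at each unknown node (sum of currents leaving = 0; resistances in Ω):
  Node 1: (V_1 - 9)/4.3 + (V_1 - 0)/11000 + (V_1 - V_3)/1600 = 0
  Node 3: (V_3 - 9)/27 + (V_3 - 0)/47 + (V_3 - V_1)/1600 = 0
Collecting terms (coefficients in siemens):
  0.2333·V_1 - 0.000625·V_3 = 2.093
  0.05894·V_3 - 0.000625·V_1 = 0.3333
Determinant D = (0.2333)(0.05894) - (-0.000625)(-0.000625) = 0.01375
V_1 = [(2.093)(0.05894) - (-0.000625)(0.3333)]/D = 8.988 V
V_3 = [(0.2333)(0.3333) - (2.093)(-0.000625)]/D = 5.751 V
V_th = V_1 - V_3 = 8.988 - 5.751 = 3.237 V
Step 2 — R_th: zero the source — replace V1 by a short circuit (node 2 merges into node 0) — and find the resistance seen between A (node 1) and B (node 3).
Reduce the network between node 1 (A) and node 3 (B) by series/parallel combination:
  Rp1 = R1 ‖ R2 (parallel, both between nodes 0 and 1) = 1/(1/4.3 + 1/11000) = 4.298 Ω
  Rp2 = R3 ‖ R4 (parallel, both between nodes 0 and 3) = 1/(1/27 + 1/47) = 17.15 Ω
  Rs1 = Rp1 + Rp2 (series, joined only at node 0) = 4.298 + 17.15 = 21.45 Ω
  Rp3 = R5 ‖ Rs1 (parallel, both between nodes 1 and 3) = 1/(1/1600 + 1/21.45) = 21.16 Ω
R_th = 21.16 Ω

Final answer: V_th = 3.237 V, R_th = 21.16 Ω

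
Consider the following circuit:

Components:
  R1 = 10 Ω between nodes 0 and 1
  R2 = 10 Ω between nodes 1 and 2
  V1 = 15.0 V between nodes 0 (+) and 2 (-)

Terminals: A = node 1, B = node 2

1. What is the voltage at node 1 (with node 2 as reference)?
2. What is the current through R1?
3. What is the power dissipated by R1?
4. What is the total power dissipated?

Nodal analysis, taking node 2 as the 0 V reference.
Source V1 fixes V_0 = 15 V.
KCL at each unknown node (sum of currents leaving = 0; resistances in Ω):
  Node 1: (V_1 - 15)/10 + (V_1 - 0)/10 = 0
Collecting terms: 0.2 × V_1 = 1.5  =>  V_1 = 7.5 V
Part 1:
  Read off the nodal solution: V_1 = 7.5 V
Part 2:
  I_R1 = (V_0 - V_1)/R1 = (15 - 7.5)/10 = 0.75 A
  Magnitude: I_R1 = 0.75 A
Part 3:
  I_R1 = (V_0 - V_1)/R1 = (15 - 7.5)/10 = 0.75 A
  P_R1 = I_R1² × R1 = (0.75)² × 10 = 5.625 W
Part 4:
  Power in each resistor, P = (ΔV)²/R:
    P_R1 = (15 - 7.5)²/10 = 5.625 W
    P_R2 = (7.5 - 0)²/10 = 5.625 W
  P_total = P_R1 + P_R2 = 11.25 W

Final answers:
1. V_1 = 7.5 V
2. I_R1 = 0.75 A
3. P_R1 = 5.625 W
4. P_total = 11.25 W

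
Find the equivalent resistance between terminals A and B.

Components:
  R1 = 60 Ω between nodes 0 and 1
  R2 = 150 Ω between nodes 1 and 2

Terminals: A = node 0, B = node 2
Reduce the network between node 0 (A) and node 2 (B) by series/parallel combination:
  Rs1 = R1 + R2 (series, joined only at node 1) = 60 + 150 = 210 Ω
R_eq = 210 Ω

Final answer: 210 Ω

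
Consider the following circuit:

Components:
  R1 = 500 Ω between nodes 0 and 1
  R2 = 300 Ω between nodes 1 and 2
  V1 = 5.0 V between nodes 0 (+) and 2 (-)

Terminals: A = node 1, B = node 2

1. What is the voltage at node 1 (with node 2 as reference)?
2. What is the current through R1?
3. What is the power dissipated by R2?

Nodal analysis, taking node 2 as the 0 V reference.
Source V1 fixes V_0 = 5 V.
KCL at each unknown node (sum of currents leaving = 0; resistances in Ω):
  Node 1: (V_1 - 5)/500 + (V_1 - 0)/300 = 0
Collecting terms: 0.005333 × V_1 = 0.01  =>  V_1 = 1.875 V
Part 1:
  Read off the nodal solution: V_1 = 1.875 V
Part 2:
  I_R1 = (V_0 - V_1)/R1 = (5 - 1.875)/500 = 0.00625 A
  Magnitude: I_R1 = 0.00625 A
Part 3:
  I_R2 = (V_1 - V_2)/R2 = (1.875 - 0)/300 = 0.00625 A
  P_R2 = I_R2² × R2 = (0.00625)² × 300 = 0.01172 W

Final answers:
1. V_1 = 1.875 V
2. I_R1 = 0.00625 A
3. P_R2 = 0.01172 W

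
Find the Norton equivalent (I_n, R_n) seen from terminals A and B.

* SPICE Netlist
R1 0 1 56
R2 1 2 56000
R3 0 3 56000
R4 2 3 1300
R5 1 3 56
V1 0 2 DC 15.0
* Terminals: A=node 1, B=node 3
Find the Thévenin equivalent first; then I_n = V_th/R_th and R_n = R_th.
Step 1 — V_th is the open-circuit voltage V_A - V_B (nothing connected across the terminals).
Nodal analysis, taking node 2 as the 0 V reference.
Source V1 fixes V_0 = 15 V.
KCL at each unknown node (sum of currents leaving = 0; resistances in Ω):
  Node 1: (V_1 - 15)/56 + (V_1 - 0)/56000 + (V_1 - V_3)/56 = 0
  Node 3: (V_3 - 15)/56000 + (V_3 - 0)/1300 + (V_3 - V_1)/56 = 0
Collecting terms (coefficients in siemens):
  0.03573·V_1 - 0.01786·V_3 = 0.2679
  0.01864·V_3 - 0.01786·V_1 = 0.0002679
Determinant D = (0.03573)(0.01864) - (-0.01786)(-0.01786) = 0.0003473
V_1 = [(0.2679)(0.01864) - (-0.01786)(0.0002679)]/D = 14.39 V
V_3 = [(0.03573)(0.0002679) - (0.2679)(-0.01786)]/D = 13.8 V
V_th = V_1 - V_3 = 14.39 - 13.8 = 0.5932 V
Step 2 — R_th: zero the source — replace V1 by a short circuit (node 2 merges into node 0) — and find the resistance seen between A (node 1) and B (node 3).
Reduce the network between node 1 (A) and node 3 (B) by series/parallel combination:
  Rp1 = R1 ‖ R2 (parallel, both between nodes 0 and 1) = 1/(1/56 + 1/56000) = 55.94 Ω
  Rp2 = R3 ‖ R4 (parallel, both between nodes 0 and 3) = 1/(1/56000 + 1/1300) = 1271 Ω
  Rs1 = Rp1 + Rp2 (series, joined only at node 0) = 55.94 + 1271 = 1326 Ω
  Rp3 = R5 ‖ Rs1 (parallel, both between nodes 1 and 3) = 1/(1/56 + 1/1326) = 53.73 Ω
R_th = 53.73 Ω
I_n = V_th/R_th = 0.5932/53.73 = 0.01104 A, and R_n = R_th = 53.73 Ω

Final answer: I_n = 0.01104 A, R_n = 53.73 Ω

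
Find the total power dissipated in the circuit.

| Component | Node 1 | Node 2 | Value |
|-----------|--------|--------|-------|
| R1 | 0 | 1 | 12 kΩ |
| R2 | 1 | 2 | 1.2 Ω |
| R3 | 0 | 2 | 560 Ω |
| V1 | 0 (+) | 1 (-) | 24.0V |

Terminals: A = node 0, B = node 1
Nodal analysis, taking node 1 as the 0 V reference.
Source V1 fixes V_0 = 24 V.
KCL at each unknown node (sum of currents leaving = 0; resistances in Ω):
  Node 2: (V_2 - 0)/1.2 + (V_2 - 24)/560 = 0
Collecting terms: 0.8351 × V_2 = 0.04286  =>  V_2 = 0.05132 V
Power in each resistor, P = (ΔV)²/R:
  P_R1 = (24 - 0)²/12000 = 0.048 W
  P_R2 = (0 - 0.05132)²/1.2 = 0.002195 W
  P_R3 = (24 - 0.05132)²/560 = 1.024 W
P_total = P_R1 + P_R2 + P_R3 = 1.074 W

Final answer: 1.074 W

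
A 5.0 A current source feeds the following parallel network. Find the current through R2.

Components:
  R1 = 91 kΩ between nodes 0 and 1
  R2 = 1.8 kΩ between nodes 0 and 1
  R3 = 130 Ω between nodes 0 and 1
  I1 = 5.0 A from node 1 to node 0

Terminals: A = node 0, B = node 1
All resistors sit directly between nodes 0 and 1, so they are in parallel and share one voltage V; the full source current 5 A splits among them.
1/R_par = 1/91000 + 1/1800 + 1/130 = 0.008259 S  =>  R_par = 121.1 Ω
V = I × R_par = 5 × 121.1 = 605.4 V
I_R2 = V/R2 = 605.4/1800 = 0.3363 A

Final answer: 0.3363 A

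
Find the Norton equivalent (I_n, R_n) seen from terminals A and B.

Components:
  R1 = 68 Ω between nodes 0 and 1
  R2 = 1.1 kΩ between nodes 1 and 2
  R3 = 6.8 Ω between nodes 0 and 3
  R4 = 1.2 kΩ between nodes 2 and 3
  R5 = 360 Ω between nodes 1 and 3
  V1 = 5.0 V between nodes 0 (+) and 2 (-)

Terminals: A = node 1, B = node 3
Find the Thévenin equivalent first; then I_n = V_th/R_th and R_n = R_th.
Step 1 — V_th is the open-circuit voltage V_A - V_B (nothing connected across the terminals).
Nodal analysis, taking node 2 as the 0 V reference.
Source V1 fixes V_0 = 5 V.
KCL at each unknown node (sum of currents leaving = 0; resistances in Ω):
  Node 1: (V_1 - 5)/68 + (V_1 - 0)/1100 + (V_1 - V_3)/360 = 0
  Node 3: (V_3 - 5)/6.8 + (V_3 - 0)/1200 + (V_3 - V_1)/360 = 0
Collecting terms (coefficients in siemens):
  0.01839·V_1 - 0.002778·V_3 = 0.07353
  0.1507·V_3 - 0.002778·V_1 = 0.7353
Determinant D = (0.01839)(0.1507) - (-0.002778)(-0.002778) = 0.002764
V_1 = [(0.07353)(0.1507) - (-0.002778)(0.7353)]/D = 4.748 V
V_3 = [(0.01839)(0.7353) - (0.07353)(-0.002778)]/D = 4.968 V
V_th = V_1 - V_3 = 4.748 - 4.968 = -0.2197 V
Step 2 — R_th: zero the source — replace V1 by a short circuit (node 2 merges into node 0) — and find the resistance seen between A (node 1) and B (node 3).
Reduce the network between node 1 (A) and node 3 (B) by series/parallel combination:
  Rp1 = R1 ‖ R2 (parallel, both between nodes 0 and 1) = 1/(1/68 + 1/1100) = 64.04 Ω
  Rp2 = R3 ‖ R4 (parallel, both between nodes 0 and 3) = 1/(1/6.8 + 1/1200) = 6.762 Ω
  Rs1 = Rp1 + Rp2 (series, joined only at node 0) = 64.04 + 6.762 = 70.8 Ω
  Rp3 = R5 ‖ Rs1 (parallel, both between nodes 1 and 3) = 1/(1/360 + 1/70.8) = 59.17 Ω
R_th = 59.17 Ω
I_n = V_th/R_th = -0.2197/59.17 = -0.003713 A, and R_n = R_th = 59.17 Ω

Final answer: I_n = -0.003713 A, R_n = 59.17 Ω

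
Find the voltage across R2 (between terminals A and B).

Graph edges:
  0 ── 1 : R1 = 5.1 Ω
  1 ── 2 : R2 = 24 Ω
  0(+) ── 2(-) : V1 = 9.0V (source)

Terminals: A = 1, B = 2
R1 and R2 are in series across V1 (node 0 → node 1 → node 2), and the output A–B is taken across R2, so this is a voltage divider.
Series current: I = V1/(R1 + R2) = 9/(5.1 + 24) = 9/29.1 = 0.3093 A
V_R2 = I × R2 = V1 × R2/(R1 + R2) = 9 × 24/29.1 = 7.423 V

Final answer: 7.423 V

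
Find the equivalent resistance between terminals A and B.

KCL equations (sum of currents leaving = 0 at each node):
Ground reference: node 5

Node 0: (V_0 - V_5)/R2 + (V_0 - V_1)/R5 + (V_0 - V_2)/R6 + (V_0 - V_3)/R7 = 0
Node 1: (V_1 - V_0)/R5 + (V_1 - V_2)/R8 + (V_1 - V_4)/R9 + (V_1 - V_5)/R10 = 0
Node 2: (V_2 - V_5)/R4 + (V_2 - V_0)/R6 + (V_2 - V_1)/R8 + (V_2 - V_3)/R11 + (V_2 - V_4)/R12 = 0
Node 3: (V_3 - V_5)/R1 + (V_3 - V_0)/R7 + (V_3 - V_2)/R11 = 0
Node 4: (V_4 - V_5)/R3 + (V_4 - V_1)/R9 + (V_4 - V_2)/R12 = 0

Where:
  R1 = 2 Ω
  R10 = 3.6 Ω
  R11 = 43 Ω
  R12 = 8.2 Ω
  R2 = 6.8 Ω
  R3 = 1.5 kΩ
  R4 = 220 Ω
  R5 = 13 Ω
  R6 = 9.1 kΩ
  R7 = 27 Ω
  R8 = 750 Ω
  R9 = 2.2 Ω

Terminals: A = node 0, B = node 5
The network is not a plain series/parallel combination. Inject a 1 A test current into terminal A (node 0) and return it from terminal B (node 5); then R_eq = V_A / (1 A).
Nodal analysis, taking node 5 as the 0 V reference.
Current source I_test pushes 1 A into node 0 and draws it out of node 5.
KCL at each unknown node (sum of currents leaving = 0; resistances in Ω):
  Node 0: (V_0 - 0)/6.8 + (V_0 - V_1)/13 + (V_0 - V_2)/9100 + (V_0 - V_3)/27 - 1 = 0
  Node 1: (V_1 - V_0)/13 + (V_1 - V_2)/750 + (V_1 - V_4)/2.2 + (V_1 - 0)/3.6 = 0
  Node 2: (V_2 - V_0)/9100 + (V_2 - V_1)/750 + (V_2 - 0)/220 + (V_2 - V_3)/43 + (V_2 - V_4)/8.2 = 0
  Node 3: (V_3 - V_0)/27 + (V_3 - V_2)/43 + (V_3 - 0)/2 = 0
  Node 4: (V_4 - V_1)/2.2 + (V_4 - V_2)/8.2 + (V_4 - 0)/1500 = 0
Collecting terms (coefficients in siemens):
  0.2611·V_0 - 0.07692·V_1 - 0.0001099·V_2 - 0.03704·V_3 = 1
  0.8106·V_1 - 0.07692·V_0 - 0.001333·V_2 - 0.4545·V_4 = 0
  0.1512·V_2 - 0.0001099·V_0 - 0.001333·V_1 - 0.02326·V_3 - 0.122·V_4 = 0
  0.5603·V_3 - 0.03704·V_0 - 0.02326·V_2 = 0
  0.5772·V_4 - 0.4545·V_1 - 0.122·V_2 = 0
Solving these 5 simultaneous equations (Gaussian elimination) gives:
  V_0 = 4.125 V, V_1 = 0.8571 V, V_2 = 0.7252 V, V_3 = 0.3028 V
  V_4 = 0.8283 V
R_eq = V_0 / 1 A = 4.125 Ω

Final answer: 4.125 Ω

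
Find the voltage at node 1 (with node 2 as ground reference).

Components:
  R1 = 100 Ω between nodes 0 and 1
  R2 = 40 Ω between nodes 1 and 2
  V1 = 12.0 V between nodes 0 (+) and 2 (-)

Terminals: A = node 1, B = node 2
Nodal analysis, taking node 2 as the 0 V reference.
Source V1 fixes V_0 = 12 V.
KCL at each unknown node (sum of currents leaving = 0; resistances in Ω):
  Node 1: (V_1 - 12)/100 + (V_1 - 0)/40 = 0
Collecting terms: 0.035 × V_1 = 0.12  =>  V_1 = 3.429 V
The requested potential is V_1 = 3.429 V.

Final answer: V_1 = 3.429 V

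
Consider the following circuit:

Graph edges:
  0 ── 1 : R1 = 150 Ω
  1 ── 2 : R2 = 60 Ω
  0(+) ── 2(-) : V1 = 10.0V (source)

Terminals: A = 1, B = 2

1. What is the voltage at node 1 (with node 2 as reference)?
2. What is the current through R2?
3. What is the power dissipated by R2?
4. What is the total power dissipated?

Nodal analysis, taking node 2 as the 0 V reference.
Source V1 fixes V_0 = 10 V.
KCL at each unknown node (sum of currents leaving = 0; resistances in Ω):
  Node 1: (V_1 - 10)/150 + (V_1 - 0)/60 = 0
Collecting terms: 0.02333 × V_1 = 0.06667  =>  V_1 = 2.857 V
Part 1:
  Read off the nodal solution: V_1 = 2.857 V
Part 2:
  I_R2 = (V_1 - V_2)/R2 = (2.857 - 0)/60 = 0.04762 A
  Magnitude: I_R2 = 0.04762 A
Part 3:
  I_R2 = (V_1 - V_2)/R2 = (2.857 - 0)/60 = 0.04762 A
  P_R2 = I_R2² × R2 = (0.04762)² × 60 = 0.1361 W
Part 4:
  Power in each resistor, P = (ΔV)²/R:
    P_R1 = (10 - 2.857)²/150 = 0.3401 W
    P_R2 = (2.857 - 0)²/60 = 0.1361 W
  P_total = P_R1 + P_R2 = 0.4762 W

Final answers:
1. V_1 = 2.857 V
2. I_R2 = 0.04762 A
3. P_R2 = 0.1361 W
4. P_total = 0.4762 W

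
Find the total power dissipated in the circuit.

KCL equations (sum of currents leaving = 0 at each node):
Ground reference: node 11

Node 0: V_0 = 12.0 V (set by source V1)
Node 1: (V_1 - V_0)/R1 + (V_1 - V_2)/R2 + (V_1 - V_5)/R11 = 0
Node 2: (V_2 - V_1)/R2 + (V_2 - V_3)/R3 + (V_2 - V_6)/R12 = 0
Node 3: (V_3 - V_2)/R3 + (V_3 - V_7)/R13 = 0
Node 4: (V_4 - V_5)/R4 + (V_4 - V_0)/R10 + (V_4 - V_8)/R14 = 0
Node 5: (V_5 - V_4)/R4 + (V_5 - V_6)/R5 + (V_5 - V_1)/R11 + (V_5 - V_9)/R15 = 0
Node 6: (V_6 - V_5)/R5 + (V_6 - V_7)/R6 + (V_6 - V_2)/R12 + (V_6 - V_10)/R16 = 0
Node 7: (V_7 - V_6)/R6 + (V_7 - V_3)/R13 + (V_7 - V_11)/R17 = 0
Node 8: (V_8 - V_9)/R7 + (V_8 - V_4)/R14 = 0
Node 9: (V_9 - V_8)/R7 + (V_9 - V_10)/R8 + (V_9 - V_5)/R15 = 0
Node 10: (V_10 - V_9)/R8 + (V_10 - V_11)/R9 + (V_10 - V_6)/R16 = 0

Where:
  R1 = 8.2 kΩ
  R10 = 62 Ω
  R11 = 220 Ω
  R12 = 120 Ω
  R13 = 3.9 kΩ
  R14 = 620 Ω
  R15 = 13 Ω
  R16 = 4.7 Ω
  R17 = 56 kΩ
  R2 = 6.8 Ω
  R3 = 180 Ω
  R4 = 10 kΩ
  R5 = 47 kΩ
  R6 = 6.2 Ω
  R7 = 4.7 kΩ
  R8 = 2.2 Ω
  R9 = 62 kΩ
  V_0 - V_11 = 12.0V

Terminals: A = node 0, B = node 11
Nodal analysis, taking node 11 as the 0 V reference.
Source V1 fixes V_0 = 12 V.
KCL at each unknown node (sum of currents leaving = 0; resistances in Ω):
  Node 1: (V_1 - 12)/8200 + (V_1 - V_2)/6.8 + (V_1 - V_5)/220 = 0
  Node 2: (V_2 - V_1)/6.8 + (V_2 - V_3)/180 + (V_2 - V_6)/120 = 0
  Node 3: (V_3 - V_2)/180 + (V_3 - V_7)/3900 = 0
  Node 4: (V_4 - V_5)/10000 + (V_4 - 12)/62 + (V_4 - V_8)/620 = 0
  Node 5: (V_5 - V_4)/10000 + (V_5 - V_6)/47000 + (V_5 - V_1)/220 + (V_5 - V_9)/13 = 0
  Node 6: (V_6 - V_5)/47000 + (V_6 - V_7)/6.2 + (V_6 - V_2)/120 + (V_6 - V_10)/4.7 = 0
  Node 7: (V_7 - V_6)/6.2 + (V_7 - V_3)/3900 + (V_7 - 0)/56000 = 0
  Node 8: (V_8 - V_9)/4700 + (V_8 - V_4)/620 = 0
  Node 9: (V_9 - V_8)/4700 + (V_9 - V_10)/2.2 + (V_9 - V_5)/13 = 0
  Node 10: (V_10 - V_9)/2.2 + (V_10 - 0)/62000 + (V_10 - V_6)/4.7 = 0
Collecting terms (coefficients in siemens):
  0.1517·V_1 - 0.1471·V_2 - 0.004545·V_5 = 0.001463
  0.1609·V_2 - 0.1471·V_1 - 0.005556·V_3 - 0.008333·V_6 = 0
  0.005812·V_3 - 0.005556·V_2 - 0.0002564·V_7 = 0
  0.01784·V_4 - 0.0001·V_5 - 0.001613·V_8 = 0.1935
  0.08159·V_5 - 0.004545·V_1 - 0.0001·V_4 - 0.00002128·V_6 - 0.07692·V_9 = 0
  0.3824·V_6 - 0.008333·V_2 - 0.00002128·V_5 - 0.1613·V_7 - 0.2128·V_10 = 0
  0.1616·V_7 - 0.0002564·V_3 - 0.1613·V_6 = 0
  0.001826·V_8 - 0.001613·V_4 - 0.0002128·V_9 = 0
  0.5317·V_9 - 0.07692·V_5 - 0.0002128·V_8 - 0.4545·V_10 = 0
  0.6673·V_10 - 0.2128·V_6 - 0.4545·V_9 = 0
Solving these 10 simultaneous equations (Gaussian elimination) gives:
  V_1 = 11.08 V, V_2 = 11.08 V, V_3 = 11.08 V, V_4 = 11.98 V
  V_5 = 11.07 V, V_6 = 11.07 V, V_7 = 11.07 V, V_8 = 11.88 V
  V_9 = 11.07 V, V_10 = 11.07 V
Power in each resistor, P = (ΔV)²/R:
  P_R1 = (12 - 11.08)²/8200 = 0.000104 W
  P_R2 = (11.08 - 11.08)²/6.8 = 0.00000004397 W
  P_R3 = (11.08 - 11.08)²/180 = 0.000000001203 W
  P_R4 = (11.98 - 11.07)²/10000 = 0.00008354 W
  P_R5 = (11.07 - 11.07)²/47000 = 0.0000000001676 W
  P_R6 = (11.07 - 11.07)²/6.2 = 0.0000002358 W
  P_R7 = (11.88 - 11.07)²/4700 = 0.0001392 W
  P_R8 = (11.07 - 11.07)²/2.2 = 0.0000001923 W
  P_R9 = (11.07 - 0)²/62000 = 0.001976 W
  P_R10 = (12 - 11.98)²/62 = 0.000004305 W
  P_R11 = (11.08 - 11.07)²/220 = 0.0000002278 W
  P_R12 = (11.08 - 11.07)²/120 = 0.0000007269 W
  P_R13 = (11.08 - 11.07)²/3900 = 0.00000002607 W
  P_R14 = (11.98 - 11.88)²/620 = 0.00001837 W
  P_R15 = (11.07 - 11.07)²/13 = 0.0000001984 W
  P_R16 = (11.07 - 11.07)²/4.7 = 0.00000006448 W
  P_R17 = (11.07 - 0)²/56000 = 0.002187 W
P_total = P_R1 + P_R2 + P_R3 + P_R4 + P_R5 + P_R6 + P_R7 + P_R8 + P_R9 + P_R10 + P_R11 + P_R12 + P_R13 + P_R14 + P_R15 + P_R16 + P_R17 = 0.004513 W

Final answer: 0.004513 W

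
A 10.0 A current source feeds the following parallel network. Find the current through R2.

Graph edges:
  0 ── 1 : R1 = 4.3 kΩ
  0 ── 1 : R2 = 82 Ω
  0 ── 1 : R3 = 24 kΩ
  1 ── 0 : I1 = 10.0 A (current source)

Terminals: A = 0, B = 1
All resistors sit directly between nodes 0 and 1, so they are in parallel and share one voltage V; the full source current 10 A splits among them.
1/R_par = 1/4300 + 1/82 + 1/24000 = 0.01247 S  =>  R_par = 80.2 Ω
V = I × R_par = 10 × 80.2 = 802 V
I_R2 = V/R2 = 802/82 = 9.78 A

Final answer: 9.78 A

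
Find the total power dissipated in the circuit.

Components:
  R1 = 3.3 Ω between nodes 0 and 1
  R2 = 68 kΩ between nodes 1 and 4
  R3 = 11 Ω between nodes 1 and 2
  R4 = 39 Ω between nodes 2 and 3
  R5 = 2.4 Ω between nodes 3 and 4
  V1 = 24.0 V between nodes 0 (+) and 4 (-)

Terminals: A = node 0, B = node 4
Nodal analysis, taking node 4 as the 0 V reference.
Source V1 fixes V_0 = 24 V.
KCL at each unknown node (sum of currents leaving = 0; resistances in Ω):
  Node 1: (V_1 - 24)/3.3 + (V_1 - 0)/68000 + (V_1 - V_2)/11 = 0
  Node 2: (V_2 - V_1)/11 + (V_2 - V_3)/39 = 0
  Node 3: (V_3 - V_2)/39 + (V_3 - 0)/2.4 = 0
Collecting terms (coefficients in siemens):
  0.394·V_1 - 0.09091·V_2 = 7.273
  0.1166·V_2 - 0.09091·V_1 - 0.02564·V_3 = 0
  0.4423·V_3 - 0.02564·V_2 = 0
Solving these 3 simultaneous equations (Gaussian elimination) gives:
  V_1 = 22.58 V, V_2 = 17.84 V, V_3 = 1.034 V
Power in each resistor, P = (ΔV)²/R:
  P_R1 = (24 - 22.58)²/3.3 = 0.6136 W
  P_R2 = (22.58 - 0)²/68000 = 0.007496 W
  P_R3 = (22.58 - 17.84)²/11 = 2.042 W
  P_R4 = (17.84 - 1.034)²/39 = 7.24 W
  P_R5 = (1.034 - 0)²/2.4 = 0.4455 W
P_total = P_R1 + P_R2 + P_R3 + P_R4 + P_R5 = 10.35 W

Final answer: 10.35 W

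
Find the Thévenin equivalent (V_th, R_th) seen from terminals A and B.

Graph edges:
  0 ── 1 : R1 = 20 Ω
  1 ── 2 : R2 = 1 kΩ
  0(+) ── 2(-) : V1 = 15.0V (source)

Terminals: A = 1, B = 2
Step 1 — V_th is the open-circuit voltage V_A - V_B (nothing connected across the terminals).
Nodal analysis, taking node 2 as the 0 V reference.
Source V1 fixes V_0 = 15 V.
KCL at each unknown node (sum of currents leaving = 0; resistances in Ω):
  Node 1: (V_1 - 15)/20 + (V_1 - 0)/1000 = 0
Collecting terms: 0.051 × V_1 = 0.75  =>  V_1 = 14.71 V
V_th = V_1 - V_2 = 14.71 - 0 = 14.71 V
Step 2 — R_th: zero the source — replace V1 by a short circuit (node 2 merges into node 0) — and find the resistance seen between A (node 1) and B (node 0).
Reduce the network between node 1 (A) and node 0 (B) by series/parallel combination:
  Rp1 = R1 ‖ R2 (parallel, both between nodes 0 and 1) = 1/(1/20 + 1/1000) = 19.61 Ω
R_th = 19.61 Ω

Final answer: V_th = 14.71 V, R_th = 19.61 Ω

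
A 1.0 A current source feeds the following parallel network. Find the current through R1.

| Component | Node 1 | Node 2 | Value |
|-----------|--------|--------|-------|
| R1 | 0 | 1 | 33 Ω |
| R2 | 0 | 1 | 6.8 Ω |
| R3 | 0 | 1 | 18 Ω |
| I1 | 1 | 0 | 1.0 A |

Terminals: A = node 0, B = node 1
All resistors sit directly between nodes 0 and 1, so they are in parallel and share one voltage V; the full source current 1 A splits among them.
1/R_par = 1/33 + 1/6.8 + 1/18 = 0.2329 S  =>  R_par = 4.293 Ω
V = I × R_par = 1 × 4.293 = 4.293 V
I_R1 = V/R1 = 4.293/33 = 0.1301 A

Final answer: 0.1301 A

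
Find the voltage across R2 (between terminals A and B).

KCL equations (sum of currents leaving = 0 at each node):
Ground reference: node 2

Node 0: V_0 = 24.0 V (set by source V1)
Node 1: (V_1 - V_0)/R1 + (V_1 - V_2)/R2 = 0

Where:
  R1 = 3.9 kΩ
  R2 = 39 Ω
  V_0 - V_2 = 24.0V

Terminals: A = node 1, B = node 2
R1 and R2 are in series across V1 (node 0 → node 1 → node 2), and the output A–B is taken across R2, so this is a voltage divider.
Series current: I = V1/(R1 + R2) = 24/(3900 + 39) = 24/3939 = 0.006093 A
V_R2 = I × R2 = V1 × R2/(R1 + R2) = 24 × 39/3939 = 0.2376 V

Final answer: 0.2376 V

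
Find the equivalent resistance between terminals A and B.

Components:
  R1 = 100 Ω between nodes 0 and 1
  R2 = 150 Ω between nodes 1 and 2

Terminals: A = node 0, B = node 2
Reduce the network between node 0 (A) and node 2 (B) by series/parallel combination:
  Rs1 = R1 + R2 (series, joined only at node 1) = 100 + 150 = 250 Ω
R_eq = 250 Ω

Final answer: 250 Ω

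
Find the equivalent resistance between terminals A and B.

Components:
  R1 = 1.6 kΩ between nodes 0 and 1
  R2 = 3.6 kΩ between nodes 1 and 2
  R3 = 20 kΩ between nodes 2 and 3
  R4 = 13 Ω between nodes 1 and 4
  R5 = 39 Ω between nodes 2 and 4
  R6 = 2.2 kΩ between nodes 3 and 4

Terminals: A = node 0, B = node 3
The network is not a plain series/parallel combination. Inject a 1 A test current into terminal A (node 0) and return it from terminal B (node 3); then R_eq = V_A / (1 A).
Nodal analysis, taking node 3 as the 0 V reference.
Current source I_test pushes 1 A into node 0 and draws it out of node 3.
KCL at each unknown node (sum of currents leaving = 0; resistances in Ω):
  Node 0: (V_0 - V_1)/1600 - 1 = 0
  Node 1: (V_1 - V_0)/1600 + (V_1 - V_2)/3600 + (V_1 - V_4)/13 = 0
  Node 2: (V_2 - V_1)/3600 + (V_2 - 0)/20000 + (V_2 - V_4)/39 = 0
  Node 4: (V_4 - V_1)/13 + (V_4 - V_2)/39 + (V_4 - 0)/2200 = 0
Collecting terms (coefficients in siemens):
  0.000625·V_0 - 0.000625·V_1 = 1
  0.07783·V_1 - 0.000625·V_0 - 0.0002778·V_2 - 0.07692·V_4 = 0
  0.02597·V_2 - 0.0002778·V_1 - 0.02564·V_4 = 0
  0.103·V_4 - 0.07692·V_1 - 0.02564·V_2 = 0
Solving these 4 simultaneous equations (Gaussian elimination) gives:
  V_0 = 3595 V, V_1 = 1995 V, V_2 = 1979 V, V_4 = 1982 V
R_eq = V_0 / 1 A = 3595 Ω = 3.595 kΩ

Final answer: 3.595 kΩ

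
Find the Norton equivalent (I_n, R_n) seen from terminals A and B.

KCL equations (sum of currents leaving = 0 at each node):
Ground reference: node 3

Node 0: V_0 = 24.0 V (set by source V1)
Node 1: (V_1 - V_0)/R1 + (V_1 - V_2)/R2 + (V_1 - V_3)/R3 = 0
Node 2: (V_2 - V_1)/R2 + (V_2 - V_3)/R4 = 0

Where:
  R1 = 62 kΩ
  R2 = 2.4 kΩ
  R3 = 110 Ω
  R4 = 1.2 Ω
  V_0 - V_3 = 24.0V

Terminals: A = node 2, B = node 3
Find the Thévenin equivalent first; then I_n = V_th/R_th and R_n = R_th.
Step 1 — V_th is the open-circuit voltage V_A - V_B (nothing connected across the terminals).
Nodal analysis, taking node 3 as the 0 V reference.
Source V1 fixes V_0 = 24 V.
KCL at each unknown node (sum of currents leaving = 0; resistances in Ω):
  Node 1: (V_1 - 24)/62000 + (V_1 - V_2)/2400 + (V_1 - 0)/110 = 0
  Node 2: (V_2 - V_1)/2400 + (V_2 - 0)/1.2 = 0
Collecting terms (coefficients in siemens):
  0.009524·V_1 - 0.0004167·V_2 = 0.0003871
  0.8337·V_2 - 0.0004167·V_1 = 0
Determinant D = (0.009524)(0.8337) - (-0.0004167)(-0.0004167) = 0.00794
V_1 = [(0.0003871)(0.8337) - (-0.0004167)(0)]/D = 0.04065 V
V_2 = [(0.009524)(0) - (0.0003871)(-0.0004167)]/D = 0.00002031 V
V_th = V_2 - V_3 = 0.00002031 - 0 = 0.00002031 V
Step 2 — R_th: zero the source — replace V1 by a short circuit (node 3 merges into node 0) — and find the resistance seen between A (node 2) and B (node 0).
Reduce the network between node 2 (A) and node 0 (B) by series/parallel combination:
  Rp1 = R1 ‖ R3 (parallel, both between nodes 0 and 1) = 1/(1/62000 + 1/110) = 109.8 Ω
  Rs1 = R2 + Rp1 (series, joined only at node 1) = 2400 + 109.8 = 2510 Ω
  Rp2 = R4 ‖ Rs1 (parallel, both between nodes 0 and 2) = 1/(1/1.2 + 1/2510) = 1.199 Ω
R_th = 1.199 Ω
I_n = V_th/R_th = 0.00002031/1.199 = 0.00001694 A, and R_n = R_th = 1.199 Ω

Final answer: I_n = 1.694e-05 A, R_n = 1.199 Ω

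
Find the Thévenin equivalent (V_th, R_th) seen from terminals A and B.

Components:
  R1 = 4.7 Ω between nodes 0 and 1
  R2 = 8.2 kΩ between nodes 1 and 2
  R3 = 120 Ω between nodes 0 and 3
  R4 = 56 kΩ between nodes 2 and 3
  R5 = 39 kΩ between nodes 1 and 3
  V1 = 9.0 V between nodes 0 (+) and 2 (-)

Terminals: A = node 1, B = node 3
Step 1 — V_th is the open-circuit voltage V_A - V_B (nothing connected across the terminals).
Nodal analysis, taking node 2 as the 0 V reference.
Source V1 fixes V_0 = 9 V.
KCL at each unknown node (sum of currents leaving = 0; resistances in Ω):
  Node 1: (V_1 - 9)/4.7 + (V_1 - 0)/8200 + (V_1 - V_3)/39000 = 0
  Node 3: (V_3 - 9)/120 + (V_3 - 0)/56000 + (V_3 - V_1)/39000 = 0
Collecting terms (coefficients in siemens):
  0.2129·V_1 - 0.00002564·V_3 = 1.915
  0.008377·V_3 - 0.00002564·V_1 = 0.075
Determinant D = (0.2129)(0.008377) - (-0.00002564)(-0.00002564) = 0.001784
V_1 = [(1.915)(0.008377) - (-0.00002564)(0.075)]/D = 8.995 V
V_3 = [(0.2129)(0.075) - (1.915)(-0.00002564)]/D = 8.981 V
V_th = V_1 - V_3 = 8.995 - 8.981 = 0.01404 V
Step 2 — R_th: zero the source — replace V1 by a short circuit (node 2 merges into node 0) — and find the resistance seen between A (node 1) and B (node 3).
Reduce the network between node 1 (A) and node 3 (B) by series/parallel combination:
  Rp1 = R1 ‖ R2 (parallel, both between nodes 0 and 1) = 1/(1/4.7 + 1/8200) = 4.697 Ω
  Rp2 = R3 ‖ R4 (parallel, both between nodes 0 and 3) = 1/(1/120 + 1/56000) = 119.7 Ω
  Rs1 = Rp1 + Rp2 (series, joined only at node 0) = 4.697 + 119.7 = 124.4 Ω
  Rp3 = R5 ‖ Rs1 (parallel, both between nodes 1 and 3) = 1/(1/39000 + 1/124.4) = 124 Ω
R_th = 124 Ω

Final answer: V_th = 0.01404 V, R_th = 124 Ω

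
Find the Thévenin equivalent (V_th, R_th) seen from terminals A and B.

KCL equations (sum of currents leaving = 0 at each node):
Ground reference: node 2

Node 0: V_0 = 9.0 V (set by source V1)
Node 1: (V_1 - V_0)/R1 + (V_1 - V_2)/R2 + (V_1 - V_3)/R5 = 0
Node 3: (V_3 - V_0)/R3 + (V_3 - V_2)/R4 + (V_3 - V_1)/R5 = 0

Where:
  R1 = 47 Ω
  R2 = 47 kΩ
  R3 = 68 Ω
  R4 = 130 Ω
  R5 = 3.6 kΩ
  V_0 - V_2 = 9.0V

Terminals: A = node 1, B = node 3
Step 1 — V_th is the open-circuit voltage V_A - V_B (nothing connected across the terminals).
Nodal analysis, taking node 2 as the 0 V reference.
Source V1 fixes V_0 = 9 V.
KCL at each unknown node (sum of currents leaving = 0; resistances in Ω):
  Node 1: (V_1 - 9)/47 + (V_1 - 0)/47000 + (V_1 - V_3)/3600 = 0
  Node 3: (V_3 - 9)/68 + (V_3 - 0)/130 + (V_3 - V_1)/3600 = 0
Collecting terms (coefficients in siemens):
  0.02158·V_1 - 0.0002778·V_3 = 0.1915
  0.02268·V_3 - 0.0002778·V_1 = 0.1324
Determinant D = (0.02158)(0.02268) - (-0.0002778)(-0.0002778) = 0.0004892
V_1 = [(0.1915)(0.02268) - (-0.0002778)(0.1324)]/D = 8.952 V
V_3 = [(0.02158)(0.1324) - (0.1915)(-0.0002778)]/D = 5.946 V
V_th = V_1 - V_3 = 8.952 - 5.946 = 3.005 V
Step 2 — R_th: zero the source — replace V1 by a short circuit (node 2 merges into node 0) — and find the resistance seen between A (node 1) and B (node 3).
Reduce the network between node 1 (A) and node 3 (B) by series/parallel combination:
  Rp1 = R1 ‖ R2 (parallel, both between nodes 0 and 1) = 1/(1/47 + 1/47000) = 46.95 Ω
  Rp2 = R3 ‖ R4 (parallel, both between nodes 0 and 3) = 1/(1/68 + 1/130) = 44.65 Ω
  Rs1 = Rp1 + Rp2 (series, joined only at node 0) = 46.95 + 44.65 = 91.6 Ω
  Rp3 = R5 ‖ Rs1 (parallel, both between nodes 1 and 3) = 1/(1/3600 + 1/91.6) = 89.33 Ω
R_th = 89.33 Ω

Final answer: V_th = 3.005 V, R_th = 89.33 Ω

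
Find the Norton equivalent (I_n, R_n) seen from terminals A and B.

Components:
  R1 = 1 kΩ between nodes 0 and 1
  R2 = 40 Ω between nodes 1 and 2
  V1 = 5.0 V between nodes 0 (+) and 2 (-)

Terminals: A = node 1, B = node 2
Find the Thévenin equivalent first; then I_n = V_th/R_th and R_n = R_th.
Step 1 — V_th is the open-circuit voltage V_A - V_B (nothing connected across the terminals).
Nodal analysis, taking node 2 as the 0 V reference.
Source V1 fixes V_0 = 5 V.
KCL at each unknown node (sum of currents leaving = 0; resistances in Ω):
  Node 1: (V_1 - 5)/1000 + (V_1 - 0)/40 = 0
Collecting terms: 0.026 × V_1 = 0.005  =>  V_1 = 0.1923 V
V_th = V_1 - V_2 = 0.1923 - 0 = 0.1923 V
Step 2 — R_th: zero the source — replace V1 by a short circuit (node 2 merges into node 0) — and find the resistance seen between A (node 1) and B (node 0).
Reduce the network between node 1 (A) and node 0 (B) by series/parallel combination:
  Rp1 = R1 ‖ R2 (parallel, both between nodes 0 and 1) = 1/(1/1000 + 1/40) = 38.46 Ω
R_th = 38.46 Ω
I_n = V_th/R_th = 0.1923/38.46 = 0.005 A, and R_n = R_th = 38.46 Ω

Final answer: I_n = 0.005 A, R_n = 38.46 Ω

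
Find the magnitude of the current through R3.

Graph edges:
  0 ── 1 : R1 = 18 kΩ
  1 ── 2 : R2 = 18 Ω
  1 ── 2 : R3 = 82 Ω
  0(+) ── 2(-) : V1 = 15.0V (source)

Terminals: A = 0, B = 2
Nodal analysis, taking node 2 as the 0 V reference.
Source V1 fixes V_0 = 15 V.
KCL at each unknown node (sum of currents leaving = 0; resistances in Ω):
  Node 1: (V_1 - 15)/18000 + (V_1 - 0)/18 + (V_1 - 0)/82 = 0
Collecting terms: 0.06781 × V_1 = 0.0008333  =>  V_1 = 0.01229 V
I_R3 = (V_1 - V_2)/R3 = (0.01229 - 0)/82 = 0.0001499 A
|I_R3| = 0.0001499 A

Final answer: |I_R3| = 0.0001499 A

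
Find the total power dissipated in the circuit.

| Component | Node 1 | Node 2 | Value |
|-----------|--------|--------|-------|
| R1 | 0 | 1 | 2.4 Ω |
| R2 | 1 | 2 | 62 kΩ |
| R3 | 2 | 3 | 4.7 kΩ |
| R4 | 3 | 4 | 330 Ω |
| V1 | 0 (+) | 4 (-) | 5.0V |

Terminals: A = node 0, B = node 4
Nodal analysis, taking node 4 as the 0 V reference.
Source V1 fixes V_0 = 5 V.
KCL at each unknown node (sum of currents leaving = 0; resistances in Ω):
  Node 1: (V_1 - 5)/2.4 + (V_1 - V_2)/62000 = 0
  Node 2: (V_2 - V_1)/62000 + (V_2 - V_3)/4700 = 0
  Node 3: (V_3 - V_2)/4700 + (V_3 - 0)/330 = 0
Collecting terms (coefficients in siemens):
  0.4167·V_1 - 0.00001613·V_2 = 2.083
  0.0002289·V_2 - 0.00001613·V_1 - 0.0002128·V_3 = 0
  0.003243·V_3 - 0.0002128·V_2 = 0
Solving these 3 simultaneous equations (Gaussian elimination) gives:
  V_1 = 5 V, V_2 = 0.3752 V, V_3 = 0.02461 V
Power in each resistor, P = (ΔV)²/R:
  P_R1 = (5 - 5)²/2.4 = 0.00000001335 W
  P_R2 = (5 - 0.3752)²/62000 = 0.000345 W
  P_R3 = (0.3752 - 0.02461)²/4700 = 0.00002615 W
  P_R4 = (0.02461 - 0)²/330 = 0.000001836 W
P_total = P_R1 + P_R2 + P_R3 + P_R4 = 0.000373 W

Final answer: 0.000373 W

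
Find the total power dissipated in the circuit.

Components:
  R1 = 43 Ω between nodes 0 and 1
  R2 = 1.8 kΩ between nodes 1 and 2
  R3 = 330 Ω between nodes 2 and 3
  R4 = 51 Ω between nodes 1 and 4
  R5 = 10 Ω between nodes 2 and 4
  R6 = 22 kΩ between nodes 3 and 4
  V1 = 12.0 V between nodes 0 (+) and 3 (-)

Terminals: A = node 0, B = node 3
Nodal analysis, taking node 3 as the 0 V reference.
Source V1 fixes V_0 = 12 V.
KCL at each unknown node (sum of currents leaving = 0; resistances in Ω):
  Node 1: (V_1 - 12)/43 + (V_1 - V_2)/1800 + (V_1 - V_4)/51 = 0
  Node 2: (V_2 - V_1)/1800 + (V_2 - 0)/330 + (V_2 - V_4)/10 = 0
  Node 4: (V_4 - V_1)/51 + (V_4 - V_2)/10 + (V_4 - 0)/22000 = 0
Collecting terms (coefficients in siemens):
  0.04342·V_1 - 0.0005556·V_2 - 0.01961·V_4 = 0.2791
  0.1036·V_2 - 0.0005556·V_1 - 0.1·V_4 = 0
  0.1197·V_4 - 0.01961·V_1 - 0.1·V_2 = 0
Solving these 3 simultaneous equations (Gaussian elimination) gives:
  V_1 = 10.79 V, V_2 = 9.137 V, V_4 = 9.404 V
Power in each resistor, P = (ΔV)²/R:
  P_R1 = (12 - 10.79)²/43 = 0.03399 W
  P_R2 = (10.79 - 9.137)²/1800 = 0.001521 W
  P_R3 = (9.137 - 0)²/330 = 0.253 W
  P_R4 = (10.79 - 9.404)²/51 = 0.03772 W
  P_R5 = (9.137 - 9.404)²/10 = 0.007165 W
  P_R6 = (0 - 9.404)²/22000 = 0.00402 W
P_total = P_R1 + P_R2 + P_R3 + P_R4 + P_R5 + P_R6 = 0.3374 W

Final answer: 0.3374 W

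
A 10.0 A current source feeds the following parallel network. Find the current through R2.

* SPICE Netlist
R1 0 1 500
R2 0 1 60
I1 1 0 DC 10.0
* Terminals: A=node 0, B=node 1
All resistors sit directly between nodes 0 and 1, so they are in parallel and share one voltage V; the full source current 10 A splits among them.
1/R_par = 1/500 + 1/60 = 0.01867 S  =>  R_par = 53.57 Ω
V = I × R_par = 10 × 53.57 = 535.7 V
I_R2 = V/R2 = 535.7/60 = 8.929 A

Final answer: 8.929 A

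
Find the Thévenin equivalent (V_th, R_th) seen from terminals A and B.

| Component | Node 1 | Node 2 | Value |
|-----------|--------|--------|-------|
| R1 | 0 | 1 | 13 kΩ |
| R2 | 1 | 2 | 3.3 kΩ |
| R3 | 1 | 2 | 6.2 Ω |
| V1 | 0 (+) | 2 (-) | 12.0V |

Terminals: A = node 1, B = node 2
Step 1 — V_th is the open-circuit voltage V_A - V_B (nothing connected across the terminals).
Nodal analysis, taking node 2 as the 0 V reference.
Source V1 fixes V_0 = 12 V.
KCL at each unknown node (sum of currents leaving = 0; resistances in Ω):
  Node 1: (V_1 - 12)/13000 + (V_1 - 0)/3300 + (V_1 - 0)/6.2 = 0
Collecting terms: 0.1617 × V_1 = 0.0009231  =>  V_1 = 0.00571 V
V_th = V_1 - V_2 = 0.00571 - 0 = 0.00571 V
Step 2 — R_th: zero the source — replace V1 by a short circuit (node 2 merges into node 0) — and find the resistance seen between A (node 1) and B (node 0).
Reduce the network between node 1 (A) and node 0 (B) by series/parallel combination:
  Rp1 = R1 ‖ R2 ‖ R3 (parallel, all between nodes 0 and 1) = 1/(1/13000 + 1/3300 + 1/6.2) = 6.185 Ω
R_th = 6.185 Ω

Final answer: V_th = 0.00571 V, R_th = 6.185 Ω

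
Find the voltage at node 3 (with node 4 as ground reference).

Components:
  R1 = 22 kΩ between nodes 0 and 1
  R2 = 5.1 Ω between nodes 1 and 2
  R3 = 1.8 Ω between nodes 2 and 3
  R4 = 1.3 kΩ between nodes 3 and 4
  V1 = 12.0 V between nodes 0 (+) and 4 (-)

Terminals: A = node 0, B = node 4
Nodal analysis, taking node 4 as the 0 V reference.
Source V1 fixes V_0 = 12 V.
KCL at each unknown node (sum of currents leaving = 0; resistances in Ω):
  Node 1: (V_1 - 12)/22000 + (V_1 - V_2)/5.1 = 0
  Node 2: (V_2 - V_1)/5.1 + (V_2 - V_3)/1.8 = 0
  Node 3: (V_3 - V_2)/1.8 + (V_3 - 0)/1300 = 0
Collecting terms (coefficients in siemens):
  0.1961·V_1 - 0.1961·V_2 = 0.0005455
  0.7516·V_2 - 0.1961·V_1 - 0.5556·V_3 = 0
  0.5563·V_3 - 0.5556·V_2 = 0
Solving these 3 simultaneous equations (Gaussian elimination) gives:
  V_1 = 0.6729 V, V_2 = 0.6703 V, V_3 = 0.6693 V
The requested potential is V_3 = 0.6693 V.

Final answer: V_3 = 0.6693 V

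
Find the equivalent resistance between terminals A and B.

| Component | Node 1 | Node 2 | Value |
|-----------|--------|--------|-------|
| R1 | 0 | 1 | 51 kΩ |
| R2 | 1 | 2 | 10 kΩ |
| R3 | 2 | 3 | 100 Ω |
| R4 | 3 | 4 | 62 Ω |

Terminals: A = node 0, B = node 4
Reduce the network between node 0 (A) and node 4 (B) by series/parallel combination:
  Rs1 = R1 + R2 (series, joined only at node 1) = 51000 + 10000 = 61000 Ω
  Rs2 = R3 + Rs1 (series, joined only at node 2) = 100 + 61000 = 61100 Ω
  Rs3 = R4 + Rs2 (series, joined only at node 3) = 62 + 61100 = 61160 Ω
R_eq = 61.16 kΩ

Final answer: 61.16 kΩ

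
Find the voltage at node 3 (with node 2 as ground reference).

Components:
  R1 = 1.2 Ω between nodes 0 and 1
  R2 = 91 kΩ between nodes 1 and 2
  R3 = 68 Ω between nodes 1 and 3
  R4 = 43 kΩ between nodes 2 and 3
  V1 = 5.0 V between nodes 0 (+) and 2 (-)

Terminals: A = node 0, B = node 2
Nodal analysis, taking node 2 as the 0 V reference.
Source V1 fixes V_0 = 5 V.
KCL at each unknown node (sum of currents leaving = 0; resistances in Ω):
  Node 1: (V_1 - 5)/1.2 + (V_1 - 0)/91000 + (V_1 - V_3)/68 = 0
  Node 3: (V_3 - V_1)/68 + (V_3 - 0)/43000 = 0
Collecting terms (coefficients in siemens):
  0.8481·V_1 - 0.01471·V_3 = 4.167
  0.01473·V_3 - 0.01471·V_1 = 0
Determinant D = (0.8481)(0.01473) - (-0.01471)(-0.01471) = 0.01227
V_1 = [(4.167)(0.01473) - (-0.01471)(0)]/D = 5 V
V_3 = [(0.8481)(0) - (4.167)(-0.01471)]/D = 4.992 V
The requested potential is V_3 = 4.992 V.

Final answer: V_3 = 4.992 V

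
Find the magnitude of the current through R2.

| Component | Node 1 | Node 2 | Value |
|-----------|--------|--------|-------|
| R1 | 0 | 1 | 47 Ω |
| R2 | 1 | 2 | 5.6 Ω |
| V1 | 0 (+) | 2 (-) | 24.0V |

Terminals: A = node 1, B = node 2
Nodal analysis, taking node 2 as the 0 V reference.
Source V1 fixes V_0 = 24 V.
KCL at each unknown node (sum of currents leaving = 0; resistances in Ω):
  Node 1: (V_1 - 24)/47 + (V_1 - 0)/5.6 = 0
Collecting terms: 0.1998 × V_1 = 0.5106  =>  V_1 = 2.555 V
I_R2 = (V_1 - V_2)/R2 = (2.555 - 0)/5.6 = 0.4563 A
|I_R2| = 0.4563 A

Final answer: |I_R2| = 0.4563 A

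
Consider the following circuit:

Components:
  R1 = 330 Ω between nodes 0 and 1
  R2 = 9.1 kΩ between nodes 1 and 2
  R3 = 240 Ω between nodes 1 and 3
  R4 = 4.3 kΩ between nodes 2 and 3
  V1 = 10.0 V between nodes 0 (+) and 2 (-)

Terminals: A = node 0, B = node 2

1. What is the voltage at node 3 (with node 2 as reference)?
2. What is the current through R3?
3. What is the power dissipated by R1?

Nodal analysis, taking node 2 as the 0 V reference.
Source V1 fixes V_0 = 10 V.
KCL at each unknown node (sum of currents leaving = 0; resistances in Ω):
  Node 1: (V_1 - 10)/330 + (V_1 - 0)/9100 + (V_1 - V_3)/240 = 0
  Node 3: (V_3 - V_1)/240 + (V_3 - 0)/4300 = 0
Collecting terms (coefficients in siemens):
  0.007307·V_1 - 0.004167·V_3 = 0.0303
  0.004399·V_3 - 0.004167·V_1 = 0
Determinant D = (0.007307)(0.004399) - (-0.004167)(-0.004167) = 0.00001478
V_1 = [(0.0303)(0.004399) - (-0.004167)(0)]/D = 9.018 V
V_3 = [(0.007307)(0) - (0.0303)(-0.004167)]/D = 8.541 V
Part 1:
  Read off the nodal solution: V_3 = 8.541 V
Part 2:
  I_R3 = (V_1 - V_3)/R3 = (9.018 - 8.541)/240 = 0.001986 A
  Magnitude: I_R3 = 0.001986 A
Part 3:
  I_R1 = (V_0 - V_1)/R1 = (10 - 9.018)/330 = 0.002977 A
  P_R1 = I_R1² × R1 = (0.002977)² × 330 = 0.002925 W

Final answers:
1. V_3 = 8.541 V
2. I_R3 = 0.001986 A
3. P_R1 = 0.002925 W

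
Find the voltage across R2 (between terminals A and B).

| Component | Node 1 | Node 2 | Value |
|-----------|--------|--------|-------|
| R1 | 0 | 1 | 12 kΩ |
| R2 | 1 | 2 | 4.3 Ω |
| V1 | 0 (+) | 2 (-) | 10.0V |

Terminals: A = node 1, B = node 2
R1 and R2 are in series across V1 (node 0 → node 1 → node 2), and the output A–B is taken across R2, so this is a voltage divider.
Series current: I = V1/(R1 + R2) = 10/(12000 + 4.3) = 10/12000 = 0.000833 A
V_R2 = I × R2 = V1 × R2/(R1 + R2) = 10 × 4.3/12000 = 0.003582 V

Final answer: 0.003582 V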